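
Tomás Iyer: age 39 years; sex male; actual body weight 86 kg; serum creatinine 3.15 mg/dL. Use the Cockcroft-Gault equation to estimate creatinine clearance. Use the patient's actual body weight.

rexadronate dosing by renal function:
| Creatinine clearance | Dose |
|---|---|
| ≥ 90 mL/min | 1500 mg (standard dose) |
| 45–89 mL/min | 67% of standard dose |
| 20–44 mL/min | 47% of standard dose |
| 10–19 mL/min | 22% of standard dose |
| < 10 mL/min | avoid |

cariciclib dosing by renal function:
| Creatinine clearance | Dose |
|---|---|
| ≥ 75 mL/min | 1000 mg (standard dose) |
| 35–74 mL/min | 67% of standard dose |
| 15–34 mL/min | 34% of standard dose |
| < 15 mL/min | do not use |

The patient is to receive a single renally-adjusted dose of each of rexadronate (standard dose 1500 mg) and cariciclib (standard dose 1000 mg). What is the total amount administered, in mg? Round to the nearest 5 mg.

1375 mg

CrCl = (140 − 39) × 86 / (72 × 3.15) = 8686.0 / 226.80 ≈ 38.3 mL/min
CrCl ≈ 38 mL/min.
rexadronate: 20–44 mL/min → 47% of 1500 mg = 705 mg.
cariciclib: 35–74 mL/min → 67% of 1000 mg = 670 mg.
Total = 705 + 670 = 1375 mg.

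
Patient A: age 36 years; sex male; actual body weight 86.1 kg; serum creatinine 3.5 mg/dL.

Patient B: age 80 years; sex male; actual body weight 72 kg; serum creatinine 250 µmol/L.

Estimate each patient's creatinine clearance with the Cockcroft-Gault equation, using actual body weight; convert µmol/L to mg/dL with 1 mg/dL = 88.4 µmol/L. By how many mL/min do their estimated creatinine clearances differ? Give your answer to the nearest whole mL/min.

Patient A: CrCl = (140 − 36) × 86.1 / (72 × 3.5) = 8954.4 / 252.00 ≈ 35.5 mL/min
Patient B: SCr = 250 / 88.4 = 2.828 mg/dL
Patient B: CrCl = (140 − 80) × 72 / (72 × 2.828) = 4320.0 / 203.62 ≈ 21.2 mL/min
|35.5 − 21.2| = 14.3 mL/min

14 mL/min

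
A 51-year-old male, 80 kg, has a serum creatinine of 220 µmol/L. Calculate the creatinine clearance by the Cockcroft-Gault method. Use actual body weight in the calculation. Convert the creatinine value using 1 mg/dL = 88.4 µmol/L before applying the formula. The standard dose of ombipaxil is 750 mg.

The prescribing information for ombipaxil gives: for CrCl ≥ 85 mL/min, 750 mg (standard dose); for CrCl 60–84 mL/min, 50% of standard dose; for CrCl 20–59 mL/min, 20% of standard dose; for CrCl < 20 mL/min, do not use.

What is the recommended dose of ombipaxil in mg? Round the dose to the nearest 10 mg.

SCr = 220 / 88.4 = 2.489 mg/dL
CrCl = (140 − 51) × 80 / (72 × 2.489) = 7120.0 / 179.21 ≈ 39.7 mL/min
CrCl ≈ 40 mL/min → bracket 20–59 mL/min.
20% of 750 mg = 150 mg

150 mg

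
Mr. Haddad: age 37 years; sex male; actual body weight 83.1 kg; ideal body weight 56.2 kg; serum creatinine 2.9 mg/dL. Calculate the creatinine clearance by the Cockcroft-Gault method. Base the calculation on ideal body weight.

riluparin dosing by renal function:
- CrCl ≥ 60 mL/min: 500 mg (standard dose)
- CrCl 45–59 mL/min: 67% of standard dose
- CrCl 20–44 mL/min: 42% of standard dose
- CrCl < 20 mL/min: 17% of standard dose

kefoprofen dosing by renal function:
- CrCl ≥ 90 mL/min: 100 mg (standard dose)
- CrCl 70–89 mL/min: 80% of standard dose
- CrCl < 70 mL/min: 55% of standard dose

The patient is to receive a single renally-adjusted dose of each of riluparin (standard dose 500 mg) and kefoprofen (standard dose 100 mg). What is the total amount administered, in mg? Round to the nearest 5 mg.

CrCl = (140 − 37) × 56.2 / (72 × 2.9) = 5788.6 / 208.80 ≈ 27.7 mL/min
CrCl ≈ 28 mL/min.
riluparin: 20–44 mL/min → 42% of 500 mg = 210 mg.
kefoprofen: < 70 mL/min → 55% of 100 mg = 55 mg.
Total = 210 + 55 = 265 mg.

265 mg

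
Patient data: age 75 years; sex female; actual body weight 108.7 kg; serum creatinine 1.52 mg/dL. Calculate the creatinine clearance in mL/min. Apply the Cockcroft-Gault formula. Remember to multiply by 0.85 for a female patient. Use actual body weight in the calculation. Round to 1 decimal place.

CrCl = (140 − 75) × 108.7 / (72 × 1.52) × 0.85 = 7065.5 / 109.44 × 0.85 ≈ 54.9 mL/min

54.9 mL/min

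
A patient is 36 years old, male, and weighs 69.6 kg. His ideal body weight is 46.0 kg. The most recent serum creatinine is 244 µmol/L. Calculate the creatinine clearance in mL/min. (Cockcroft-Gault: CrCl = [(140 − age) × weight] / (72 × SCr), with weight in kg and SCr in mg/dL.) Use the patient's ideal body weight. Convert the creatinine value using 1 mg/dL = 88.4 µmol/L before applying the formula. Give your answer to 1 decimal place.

24.1 mL/min

SCr = 244 / 88.4 = 2.76 mg/dL
CrCl = (140 − 36) × 46 / (72 × 2.76) = 4784.0 / 198.72 ≈ 24.1 mL/min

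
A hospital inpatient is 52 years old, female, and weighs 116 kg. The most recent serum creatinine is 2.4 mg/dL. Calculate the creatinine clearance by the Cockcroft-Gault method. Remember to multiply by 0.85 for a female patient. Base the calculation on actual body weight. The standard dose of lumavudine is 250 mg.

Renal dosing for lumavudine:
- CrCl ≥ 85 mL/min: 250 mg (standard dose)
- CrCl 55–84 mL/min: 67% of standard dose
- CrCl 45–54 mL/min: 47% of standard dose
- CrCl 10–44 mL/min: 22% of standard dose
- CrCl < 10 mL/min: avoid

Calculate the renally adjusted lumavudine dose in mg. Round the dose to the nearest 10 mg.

120 mg

CrCl = (140 − 52) × 116 / (72 × 2.4) × 0.85 = 10208.0 / 172.80 × 0.85 ≈ 50.2 mL/min
CrCl ≈ 50 mL/min → bracket 45–54 mL/min.
47% of 250 mg = 117.5 mg → 120 mg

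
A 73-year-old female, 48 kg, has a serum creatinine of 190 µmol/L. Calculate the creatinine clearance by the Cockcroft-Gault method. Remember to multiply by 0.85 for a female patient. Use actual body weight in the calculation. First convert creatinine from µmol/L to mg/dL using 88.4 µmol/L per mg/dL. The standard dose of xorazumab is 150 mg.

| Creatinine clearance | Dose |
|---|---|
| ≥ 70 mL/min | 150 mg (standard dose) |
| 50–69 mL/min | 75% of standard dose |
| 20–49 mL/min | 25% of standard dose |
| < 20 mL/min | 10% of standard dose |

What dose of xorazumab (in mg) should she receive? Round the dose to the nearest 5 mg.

15 mg

SCr = 190 / 88.4 = 2.149 mg/dL
CrCl = (140 − 73) × 48 / (72 × 2.149) × 0.85 = 3216.0 / 154.73 × 0.85 ≈ 17.7 mL/min
CrCl ≈ 18 mL/min → bracket < 20 mL/min.
10% of 150 mg = 15 mg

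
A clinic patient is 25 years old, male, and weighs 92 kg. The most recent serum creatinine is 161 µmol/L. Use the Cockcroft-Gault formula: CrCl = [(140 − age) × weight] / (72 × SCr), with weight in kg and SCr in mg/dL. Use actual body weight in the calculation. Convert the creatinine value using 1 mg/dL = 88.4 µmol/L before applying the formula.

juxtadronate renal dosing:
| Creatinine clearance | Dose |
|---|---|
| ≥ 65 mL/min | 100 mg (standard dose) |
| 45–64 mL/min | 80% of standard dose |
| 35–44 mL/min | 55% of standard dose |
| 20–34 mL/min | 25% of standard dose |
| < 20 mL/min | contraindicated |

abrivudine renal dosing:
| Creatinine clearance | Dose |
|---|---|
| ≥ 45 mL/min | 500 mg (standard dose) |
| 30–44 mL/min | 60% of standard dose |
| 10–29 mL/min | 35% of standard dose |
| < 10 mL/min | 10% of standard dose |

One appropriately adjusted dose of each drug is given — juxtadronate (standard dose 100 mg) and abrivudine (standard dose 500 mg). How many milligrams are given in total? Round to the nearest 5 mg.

SCr = 161 / 88.4 = 1.821 mg/dL
CrCl = (140 − 25) × 92 / (72 × 1.821) = 10580.0 / 131.11 ≈ 80.7 mL/min
CrCl ≈ 81 mL/min.
juxtadronate: ≥ 65 mL/min → 100% of 100 mg = 100 mg.
abrivudine: ≥ 45 mL/min → 100% of 500 mg = 500 mg.
Total = 100 + 500 = 600 mg.

600 mg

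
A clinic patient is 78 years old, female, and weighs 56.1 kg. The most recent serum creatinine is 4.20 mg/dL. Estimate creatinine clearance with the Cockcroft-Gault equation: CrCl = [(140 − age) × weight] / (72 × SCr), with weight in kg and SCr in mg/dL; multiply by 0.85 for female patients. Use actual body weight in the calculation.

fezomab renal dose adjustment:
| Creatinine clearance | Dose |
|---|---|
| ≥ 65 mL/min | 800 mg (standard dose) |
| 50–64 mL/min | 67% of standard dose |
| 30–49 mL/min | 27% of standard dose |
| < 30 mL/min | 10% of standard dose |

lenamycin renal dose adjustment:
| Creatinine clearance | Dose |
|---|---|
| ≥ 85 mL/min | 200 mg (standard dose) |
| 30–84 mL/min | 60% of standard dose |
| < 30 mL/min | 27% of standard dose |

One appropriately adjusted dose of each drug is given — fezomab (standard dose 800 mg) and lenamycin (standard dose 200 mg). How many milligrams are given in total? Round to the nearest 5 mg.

CrCl = (140 − 78) × 56.1 / (72 × 4.2) × 0.85 = 3478.2 / 302.40 × 0.85 ≈ 9.8 mL/min
CrCl ≈ 10 mL/min.
fezomab: < 30 mL/min → 10% of 800 mg = 80 mg.
lenamycin: < 30 mL/min → 27% of 200 mg = 54 mg.
Total = 80 + 54 = 134 mg.

135 mg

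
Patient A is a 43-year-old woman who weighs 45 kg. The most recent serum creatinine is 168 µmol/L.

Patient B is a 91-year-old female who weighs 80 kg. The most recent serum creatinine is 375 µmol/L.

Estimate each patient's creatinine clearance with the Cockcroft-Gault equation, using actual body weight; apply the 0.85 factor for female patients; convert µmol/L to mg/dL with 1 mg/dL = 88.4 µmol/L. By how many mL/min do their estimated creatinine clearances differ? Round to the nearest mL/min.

Patient A: SCr = 168 / 88.4 = 1.9 mg/dL
Patient A: CrCl = (140 − 43) × 45 / (72 × 1.9) × 0.85 = 4365.0 / 136.80 × 0.85 ≈ 27.1 mL/min
Patient B: SCr = 375 / 88.4 = 4.242 mg/dL
Patient B: CrCl = (140 − 91) × 80 / (72 × 4.242) × 0.85 = 3920.0 / 305.42 × 0.85 ≈ 10.9 mL/min
|27.1 − 10.9| = 16.2 mL/min

16 mL/min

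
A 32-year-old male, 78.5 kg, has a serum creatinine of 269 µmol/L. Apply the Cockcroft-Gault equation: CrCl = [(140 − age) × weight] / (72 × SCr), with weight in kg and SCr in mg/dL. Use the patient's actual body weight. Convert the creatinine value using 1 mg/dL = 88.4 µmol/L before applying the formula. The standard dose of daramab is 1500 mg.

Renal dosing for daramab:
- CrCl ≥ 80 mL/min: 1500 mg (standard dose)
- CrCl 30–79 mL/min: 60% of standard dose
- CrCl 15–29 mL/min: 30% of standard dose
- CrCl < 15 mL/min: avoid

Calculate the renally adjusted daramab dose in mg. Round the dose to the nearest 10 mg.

SCr = 269 / 88.4 = 3.043 mg/dL
CrCl = (140 − 32) × 78.5 / (72 × 3.043) = 8478.0 / 219.10 ≈ 38.7 mL/min
CrCl ≈ 39 mL/min → bracket 30–79 mL/min.
60% of 1500 mg = 900 mg

900 mg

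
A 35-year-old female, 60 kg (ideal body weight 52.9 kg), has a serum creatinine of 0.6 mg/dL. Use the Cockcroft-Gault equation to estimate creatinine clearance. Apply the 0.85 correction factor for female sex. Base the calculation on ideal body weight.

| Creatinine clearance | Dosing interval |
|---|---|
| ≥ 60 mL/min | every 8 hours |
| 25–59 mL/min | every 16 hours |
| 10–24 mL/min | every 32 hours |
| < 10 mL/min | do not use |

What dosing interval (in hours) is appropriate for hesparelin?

every 8 hours

CrCl = (140 − 35) × 52.9 / (72 × 0.6) × 0.85 = 5554.5 / 43.20 × 0.85 ≈ 109.3 mL/min
CrCl ≈ 109 mL/min → bracket ≥ 60 mL/min → every 8 hours.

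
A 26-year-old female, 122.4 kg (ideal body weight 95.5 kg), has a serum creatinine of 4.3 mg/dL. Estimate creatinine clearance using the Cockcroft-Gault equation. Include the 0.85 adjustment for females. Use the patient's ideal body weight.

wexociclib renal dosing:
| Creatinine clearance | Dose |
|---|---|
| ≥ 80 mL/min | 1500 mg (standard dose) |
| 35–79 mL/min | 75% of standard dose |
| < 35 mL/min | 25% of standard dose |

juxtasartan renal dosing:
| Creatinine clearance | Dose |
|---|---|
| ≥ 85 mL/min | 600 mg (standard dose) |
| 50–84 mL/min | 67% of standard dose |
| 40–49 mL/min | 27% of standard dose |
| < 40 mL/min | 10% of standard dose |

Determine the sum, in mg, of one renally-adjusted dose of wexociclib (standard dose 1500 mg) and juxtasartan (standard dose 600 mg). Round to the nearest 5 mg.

CrCl = (140 − 26) × 95.5 / (72 × 4.3) × 0.85 = 10887.0 / 309.60 × 0.85 ≈ 29.9 mL/min
CrCl ≈ 30 mL/min.
wexociclib: < 35 mL/min → 25% of 1500 mg = 375 mg.
juxtasartan: < 40 mL/min → 10% of 600 mg = 60 mg.
Total = 375 + 60 = 435 mg.

435 mg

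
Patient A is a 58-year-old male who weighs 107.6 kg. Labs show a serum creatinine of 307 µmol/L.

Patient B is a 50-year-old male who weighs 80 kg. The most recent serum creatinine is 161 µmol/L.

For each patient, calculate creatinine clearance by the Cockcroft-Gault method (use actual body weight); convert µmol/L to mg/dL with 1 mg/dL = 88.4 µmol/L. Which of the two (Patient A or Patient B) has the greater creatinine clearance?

Patient A: SCr = 307 / 88.4 = 3.473 mg/dL
Patient A: CrCl = (140 − 58) × 107.6 / (72 × 3.473) = 8823.2 / 250.06 ≈ 35.3 mL/min
Patient B: SCr = 161 / 88.4 = 1.821 mg/dL
Patient B: CrCl = (140 − 50) × 80 / (72 × 1.821) = 7200.0 / 131.11 ≈ 54.9 mL/min
35.3 vs 54.9 mL/min → Patient B is higher.

Patient B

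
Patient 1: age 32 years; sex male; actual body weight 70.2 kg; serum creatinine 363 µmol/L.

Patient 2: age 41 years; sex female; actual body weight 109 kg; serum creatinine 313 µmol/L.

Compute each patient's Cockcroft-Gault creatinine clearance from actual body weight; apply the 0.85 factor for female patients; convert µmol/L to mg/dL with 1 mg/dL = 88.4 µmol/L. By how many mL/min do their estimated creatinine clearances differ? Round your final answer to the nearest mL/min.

10 mL/min

Patient 1: SCr = 363 / 88.4 = 4.106 mg/dL
Patient 1: CrCl = (140 − 32) × 70.2 / (72 × 4.106) = 7581.6 / 295.63 ≈ 25.6 mL/min
Patient 2: SCr = 313 / 88.4 = 3.541 mg/dL
Patient 2: CrCl = (140 − 41) × 109 / (72 × 3.541) × 0.85 = 10791.0 / 254.95 × 0.85 ≈ 36.0 mL/min
|25.6 − 36.0| = 10.4 mL/min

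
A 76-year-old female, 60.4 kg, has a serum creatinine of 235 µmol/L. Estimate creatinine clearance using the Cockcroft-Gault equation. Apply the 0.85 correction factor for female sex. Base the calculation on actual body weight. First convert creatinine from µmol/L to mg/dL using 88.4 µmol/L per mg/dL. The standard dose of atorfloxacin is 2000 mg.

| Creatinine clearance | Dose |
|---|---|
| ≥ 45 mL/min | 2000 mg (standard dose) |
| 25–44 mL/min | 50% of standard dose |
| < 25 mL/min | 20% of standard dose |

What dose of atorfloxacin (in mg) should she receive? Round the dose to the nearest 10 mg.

400 mg

SCr = 235 / 88.4 = 2.658 mg/dL
CrCl = (140 − 76) × 60.4 / (72 × 2.658) × 0.85 = 3865.6 / 191.38 × 0.85 ≈ 17.2 mL/min
CrCl ≈ 17 mL/min → bracket < 25 mL/min.
20% of 2000 mg = 400 mg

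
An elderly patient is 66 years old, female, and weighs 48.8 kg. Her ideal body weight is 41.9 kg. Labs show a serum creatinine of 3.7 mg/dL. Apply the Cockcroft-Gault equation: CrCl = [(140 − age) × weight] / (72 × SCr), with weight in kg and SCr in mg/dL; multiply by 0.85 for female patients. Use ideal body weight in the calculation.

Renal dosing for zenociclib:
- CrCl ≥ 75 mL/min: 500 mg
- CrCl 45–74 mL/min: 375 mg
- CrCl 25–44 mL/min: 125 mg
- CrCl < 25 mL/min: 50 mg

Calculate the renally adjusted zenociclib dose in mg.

50 mg

CrCl = (140 − 66) × 41.9 / (72 × 3.7) × 0.85 = 3100.6 / 266.40 × 0.85 ≈ 9.9 mL/min
CrCl ≈ 10 mL/min → bracket < 25 mL/min.
Dose for this bracket: 50 mg.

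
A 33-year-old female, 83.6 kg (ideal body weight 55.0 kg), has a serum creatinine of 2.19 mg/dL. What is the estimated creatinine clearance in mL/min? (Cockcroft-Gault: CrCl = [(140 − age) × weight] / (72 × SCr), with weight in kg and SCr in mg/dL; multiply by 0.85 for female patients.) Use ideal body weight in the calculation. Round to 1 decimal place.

CrCl = (140 − 33) × 55 / (72 × 2.19) × 0.85 = 5885.0 / 157.68 × 0.85 ≈ 31.7 mL/min

31.7 mL/min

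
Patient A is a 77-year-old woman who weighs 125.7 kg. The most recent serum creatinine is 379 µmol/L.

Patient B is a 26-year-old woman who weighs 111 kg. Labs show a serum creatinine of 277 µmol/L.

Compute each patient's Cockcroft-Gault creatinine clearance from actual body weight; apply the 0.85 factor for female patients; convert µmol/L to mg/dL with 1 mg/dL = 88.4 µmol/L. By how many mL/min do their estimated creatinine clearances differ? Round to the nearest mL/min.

26 mL/min

Patient A: SCr = 379 / 88.4 = 4.287 mg/dL
Patient A: CrCl = (140 − 77) × 125.7 / (72 × 4.287) × 0.85 = 7919.1 / 308.66 × 0.85 ≈ 21.8 mL/min
Patient B: SCr = 277 / 88.4 = 3.133 mg/dL
Patient B: CrCl = (140 − 26) × 111 / (72 × 3.133) × 0.85 = 12654.0 / 225.58 × 0.85 ≈ 47.7 mL/min
|21.8 − 47.7| = 25.9 mL/min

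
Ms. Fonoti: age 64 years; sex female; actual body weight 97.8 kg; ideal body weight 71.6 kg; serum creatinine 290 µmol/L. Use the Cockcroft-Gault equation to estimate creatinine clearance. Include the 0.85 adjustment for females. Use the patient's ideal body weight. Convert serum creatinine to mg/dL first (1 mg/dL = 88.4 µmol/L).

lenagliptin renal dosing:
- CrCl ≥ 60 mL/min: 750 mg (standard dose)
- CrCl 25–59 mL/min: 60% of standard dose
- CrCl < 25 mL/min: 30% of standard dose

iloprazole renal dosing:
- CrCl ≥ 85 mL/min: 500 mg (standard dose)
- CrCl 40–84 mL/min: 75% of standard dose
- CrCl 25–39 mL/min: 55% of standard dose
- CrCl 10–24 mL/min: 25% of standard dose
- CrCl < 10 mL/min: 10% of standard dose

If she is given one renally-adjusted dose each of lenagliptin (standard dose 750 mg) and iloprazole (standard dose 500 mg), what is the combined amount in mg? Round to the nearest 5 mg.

SCr = 290 / 88.4 = 3.281 mg/dL
CrCl = (140 − 64) × 71.6 / (72 × 3.281) × 0.85 = 5441.6 / 236.23 × 0.85 ≈ 19.6 mL/min
CrCl ≈ 20 mL/min.
lenagliptin: < 25 mL/min → 30% of 750 mg = 225 mg.
iloprazole: 10–24 mL/min → 25% of 500 mg = 125 mg.
Total = 225 + 125 = 350 mg.

350 mg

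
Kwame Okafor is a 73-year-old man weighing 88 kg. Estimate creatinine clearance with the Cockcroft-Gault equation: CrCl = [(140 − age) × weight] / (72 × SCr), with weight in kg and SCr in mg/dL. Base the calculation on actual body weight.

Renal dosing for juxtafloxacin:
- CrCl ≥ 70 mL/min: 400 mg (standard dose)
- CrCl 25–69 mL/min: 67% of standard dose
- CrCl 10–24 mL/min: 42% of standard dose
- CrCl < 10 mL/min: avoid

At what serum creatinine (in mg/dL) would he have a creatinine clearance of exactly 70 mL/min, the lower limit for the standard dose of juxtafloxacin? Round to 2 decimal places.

1.17 mg/dL

Standard dose requires CrCl ≥ 70 mL/min.
Set (140 − 73) × 88 / (72 × SCr) = 70
SCr = (140 − 73) × 88 / (72 × 70) = 1.170 mg/dL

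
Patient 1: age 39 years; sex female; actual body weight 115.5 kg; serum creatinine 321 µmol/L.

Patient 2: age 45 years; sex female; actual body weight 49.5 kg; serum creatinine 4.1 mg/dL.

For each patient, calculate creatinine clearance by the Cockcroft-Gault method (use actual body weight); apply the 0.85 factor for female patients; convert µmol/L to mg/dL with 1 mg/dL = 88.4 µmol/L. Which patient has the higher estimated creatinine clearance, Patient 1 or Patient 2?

Patient 1

Patient 1: SCr = 321 / 88.4 = 3.631 mg/dL
Patient 1: CrCl = (140 − 39) × 115.5 / (72 × 3.631) × 0.85 = 11665.5 / 261.43 × 0.85 ≈ 37.9 mL/min
Patient 2: CrCl = (140 − 45) × 49.5 / (72 × 4.1) × 0.85 = 4702.5 / 295.20 × 0.85 ≈ 13.5 mL/min
37.9 vs 13.5 mL/min → Patient 1 is higher.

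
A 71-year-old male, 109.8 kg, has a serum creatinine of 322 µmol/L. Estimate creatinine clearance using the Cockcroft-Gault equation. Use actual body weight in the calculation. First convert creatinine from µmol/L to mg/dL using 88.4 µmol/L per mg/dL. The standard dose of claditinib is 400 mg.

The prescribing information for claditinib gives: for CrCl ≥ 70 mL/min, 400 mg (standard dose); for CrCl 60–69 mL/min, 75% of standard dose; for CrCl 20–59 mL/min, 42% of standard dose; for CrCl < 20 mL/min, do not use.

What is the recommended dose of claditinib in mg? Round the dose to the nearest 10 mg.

170 mg

SCr = 322 / 88.4 = 3.643 mg/dL
CrCl = (140 − 71) × 109.8 / (72 × 3.643) = 7576.2 / 262.30 ≈ 28.9 mL/min
CrCl ≈ 29 mL/min → bracket 20–59 mL/min.
42% of 400 mg = 168 mg → 170 mg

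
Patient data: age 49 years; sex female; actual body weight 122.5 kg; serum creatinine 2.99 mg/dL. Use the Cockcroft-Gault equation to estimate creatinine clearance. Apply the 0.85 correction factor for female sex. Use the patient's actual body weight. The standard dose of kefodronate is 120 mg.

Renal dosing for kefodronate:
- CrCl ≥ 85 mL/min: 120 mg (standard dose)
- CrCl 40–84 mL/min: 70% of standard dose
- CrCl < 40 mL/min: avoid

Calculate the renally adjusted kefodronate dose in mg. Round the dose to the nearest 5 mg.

85 mg

CrCl = (140 − 49) × 122.5 / (72 × 2.99) × 0.85 = 11147.5 / 215.28 × 0.85 ≈ 44.0 mL/min
CrCl ≈ 44 mL/min → bracket 40–84 mL/min.
70% of 120 mg = 84 mg → 85 mg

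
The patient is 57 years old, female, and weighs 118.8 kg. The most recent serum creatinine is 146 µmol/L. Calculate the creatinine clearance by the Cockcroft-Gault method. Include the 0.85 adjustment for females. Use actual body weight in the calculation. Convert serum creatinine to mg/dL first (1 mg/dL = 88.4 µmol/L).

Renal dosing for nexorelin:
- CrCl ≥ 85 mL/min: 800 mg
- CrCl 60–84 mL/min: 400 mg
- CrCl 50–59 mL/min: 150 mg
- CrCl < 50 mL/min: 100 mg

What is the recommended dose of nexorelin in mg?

SCr = 146 / 88.4 = 1.652 mg/dL
CrCl = (140 − 57) × 118.8 / (72 × 1.652) × 0.85 = 9860.4 / 118.94 × 0.85 ≈ 70.5 mL/min
CrCl ≈ 70 mL/min → bracket 60–84 mL/min.
Dose for this bracket: 400 mg.

400 mg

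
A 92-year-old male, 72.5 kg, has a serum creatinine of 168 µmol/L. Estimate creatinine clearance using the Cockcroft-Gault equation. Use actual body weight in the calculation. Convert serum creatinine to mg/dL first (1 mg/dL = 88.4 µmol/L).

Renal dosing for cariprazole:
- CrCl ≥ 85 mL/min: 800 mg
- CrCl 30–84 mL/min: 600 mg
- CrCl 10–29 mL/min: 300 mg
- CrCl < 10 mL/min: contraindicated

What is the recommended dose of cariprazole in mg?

300 mg

SCr = 168 / 88.4 = 1.9 mg/dL
CrCl = (140 − 92) × 72.5 / (72 × 1.9) = 3480.0 / 136.80 ≈ 25.4 mL/min
CrCl ≈ 25 mL/min → bracket 10–29 mL/min.
Dose for this bracket: 300 mg.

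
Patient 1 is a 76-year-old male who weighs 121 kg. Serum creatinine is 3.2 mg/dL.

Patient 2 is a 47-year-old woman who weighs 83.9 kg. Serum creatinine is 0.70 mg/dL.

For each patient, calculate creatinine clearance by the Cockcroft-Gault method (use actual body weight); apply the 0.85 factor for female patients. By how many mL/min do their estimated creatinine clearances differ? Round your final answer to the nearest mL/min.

98 mL/min

Patient 1: CrCl = (140 − 76) × 121 / (72 × 3.2) = 7744.0 / 230.40 ≈ 33.6 mL/min
Patient 2: CrCl = (140 − 47) × 83.9 / (72 × 0.7) × 0.85 = 7802.7 / 50.40 × 0.85 ≈ 131.6 mL/min
|33.6 − 131.6| = 98.0 mL/min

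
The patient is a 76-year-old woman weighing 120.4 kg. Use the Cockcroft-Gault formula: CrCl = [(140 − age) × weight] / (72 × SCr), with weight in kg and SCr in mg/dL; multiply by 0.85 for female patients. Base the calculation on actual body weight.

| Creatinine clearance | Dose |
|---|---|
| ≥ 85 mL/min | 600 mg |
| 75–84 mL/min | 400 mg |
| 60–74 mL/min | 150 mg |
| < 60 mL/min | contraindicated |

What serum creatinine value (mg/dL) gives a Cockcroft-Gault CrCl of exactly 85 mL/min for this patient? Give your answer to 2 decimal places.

1.07 mg/dL

Standard dose requires CrCl ≥ 85 mL/min.
Set (140 − 76) × 120.4 × 0.85 / (72 × SCr) = 85
SCr = (140 − 76) × 120.4 × 0.85 / (72 × 85) = 1.070 mg/dL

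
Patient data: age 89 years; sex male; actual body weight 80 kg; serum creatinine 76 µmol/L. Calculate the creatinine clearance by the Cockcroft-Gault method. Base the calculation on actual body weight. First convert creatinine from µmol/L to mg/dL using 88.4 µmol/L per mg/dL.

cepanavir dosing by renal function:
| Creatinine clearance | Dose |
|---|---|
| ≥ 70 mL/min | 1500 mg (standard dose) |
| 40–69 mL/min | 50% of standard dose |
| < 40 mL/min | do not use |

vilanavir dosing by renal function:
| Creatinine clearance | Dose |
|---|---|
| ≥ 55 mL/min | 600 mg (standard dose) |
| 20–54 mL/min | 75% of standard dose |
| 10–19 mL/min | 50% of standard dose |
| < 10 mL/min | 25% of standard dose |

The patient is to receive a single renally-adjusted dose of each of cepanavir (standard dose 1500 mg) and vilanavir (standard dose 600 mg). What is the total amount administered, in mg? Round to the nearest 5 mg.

SCr = 76 / 88.4 = 0.86 mg/dL
CrCl = (140 − 89) × 80 / (72 × 0.86) = 4080.0 / 61.92 ≈ 65.9 mL/min
CrCl ≈ 66 mL/min.
cepanavir: 40–69 mL/min → 50% of 1500 mg = 750 mg.
vilanavir: ≥ 55 mL/min → 100% of 600 mg = 600 mg.
Total = 750 + 600 = 1350 mg.

1350 mg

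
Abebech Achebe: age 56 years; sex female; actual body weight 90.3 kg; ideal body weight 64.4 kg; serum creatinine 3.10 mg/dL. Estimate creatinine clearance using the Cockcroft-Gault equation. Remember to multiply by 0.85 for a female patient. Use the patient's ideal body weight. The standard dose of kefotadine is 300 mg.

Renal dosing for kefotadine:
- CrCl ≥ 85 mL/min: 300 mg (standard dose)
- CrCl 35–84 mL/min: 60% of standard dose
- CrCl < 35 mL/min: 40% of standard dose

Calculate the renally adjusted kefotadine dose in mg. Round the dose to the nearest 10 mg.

CrCl = (140 − 56) × 64.4 / (72 × 3.1) × 0.85 = 5409.6 / 223.20 × 0.85 ≈ 20.6 mL/min
CrCl ≈ 21 mL/min → bracket < 35 mL/min.
40% of 300 mg = 120 mg

120 mg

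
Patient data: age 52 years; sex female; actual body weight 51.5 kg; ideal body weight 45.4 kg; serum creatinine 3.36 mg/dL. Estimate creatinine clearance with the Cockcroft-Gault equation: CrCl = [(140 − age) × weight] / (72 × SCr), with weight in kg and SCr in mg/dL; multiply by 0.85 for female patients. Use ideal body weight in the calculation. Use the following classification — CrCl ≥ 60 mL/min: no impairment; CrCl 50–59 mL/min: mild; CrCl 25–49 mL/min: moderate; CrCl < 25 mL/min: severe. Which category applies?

CrCl = (140 − 52) × 45.4 / (72 × 3.36) × 0.85 = 3995.2 / 241.92 × 0.85 ≈ 14.0 mL/min
14 mL/min falls in the 'severe' range.

severe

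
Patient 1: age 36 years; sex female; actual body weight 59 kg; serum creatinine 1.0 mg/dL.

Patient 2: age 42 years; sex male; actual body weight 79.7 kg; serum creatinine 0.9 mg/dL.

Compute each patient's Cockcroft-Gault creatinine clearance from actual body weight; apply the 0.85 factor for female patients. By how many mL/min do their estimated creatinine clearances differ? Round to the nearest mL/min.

48 mL/min

Patient 1: CrCl = (140 − 36) × 59 / (72 × 1) × 0.85 = 6136.0 / 72.00 × 0.85 ≈ 72.4 mL/min
Patient 2: CrCl = (140 − 42) × 79.7 / (72 × 0.9) = 7810.6 / 64.80 ≈ 120.5 mL/min
|72.4 − 120.5| = 48.1 mL/min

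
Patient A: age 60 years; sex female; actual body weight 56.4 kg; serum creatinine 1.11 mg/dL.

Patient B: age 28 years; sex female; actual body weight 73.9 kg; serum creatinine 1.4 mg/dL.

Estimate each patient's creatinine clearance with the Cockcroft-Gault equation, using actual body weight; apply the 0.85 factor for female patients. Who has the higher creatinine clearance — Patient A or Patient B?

Patient A: CrCl = (140 − 60) × 56.4 / (72 × 1.11) × 0.85 = 4512.0 / 79.92 × 0.85 ≈ 48.0 mL/min
Patient B: CrCl = (140 − 28) × 73.9 / (72 × 1.4) × 0.85 = 8276.8 / 100.80 × 0.85 ≈ 69.8 mL/min
48.0 vs 69.8 mL/min → Patient B is higher.

Patient B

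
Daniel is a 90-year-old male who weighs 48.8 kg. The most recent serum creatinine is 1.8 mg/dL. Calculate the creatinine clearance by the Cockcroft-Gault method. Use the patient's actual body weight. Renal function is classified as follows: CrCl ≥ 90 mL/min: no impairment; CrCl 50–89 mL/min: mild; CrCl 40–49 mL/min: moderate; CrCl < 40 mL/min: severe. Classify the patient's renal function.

severe

CrCl = (140 − 90) × 48.8 / (72 × 1.8) = 2440.0 / 129.60 ≈ 18.8 mL/min
19 mL/min falls in the 'severe' range.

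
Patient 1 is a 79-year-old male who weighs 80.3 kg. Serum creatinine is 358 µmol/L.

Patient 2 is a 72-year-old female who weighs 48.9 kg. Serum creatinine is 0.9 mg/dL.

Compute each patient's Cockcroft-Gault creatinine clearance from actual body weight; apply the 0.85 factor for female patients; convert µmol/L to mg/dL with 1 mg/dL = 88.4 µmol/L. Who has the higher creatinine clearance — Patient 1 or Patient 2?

Patient 1: SCr = 358 / 88.4 = 4.05 mg/dL
Patient 1: CrCl = (140 − 79) × 80.3 / (72 × 4.05) = 4898.3 / 291.60 ≈ 16.8 mL/min
Patient 2: CrCl = (140 − 72) × 48.9 / (72 × 0.9) × 0.85 = 3325.2 / 64.80 × 0.85 ≈ 43.6 mL/min
16.8 vs 43.6 mL/min → Patient 2 is higher.

Patient 2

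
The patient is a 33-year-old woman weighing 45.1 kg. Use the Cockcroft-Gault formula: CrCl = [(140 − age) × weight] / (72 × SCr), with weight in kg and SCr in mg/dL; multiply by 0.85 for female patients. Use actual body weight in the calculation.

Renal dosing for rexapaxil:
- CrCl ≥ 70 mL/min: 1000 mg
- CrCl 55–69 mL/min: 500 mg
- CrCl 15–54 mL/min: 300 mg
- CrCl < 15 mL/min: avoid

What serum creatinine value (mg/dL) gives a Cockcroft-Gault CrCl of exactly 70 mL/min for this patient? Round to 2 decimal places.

0.81 mg/dL

Standard dose requires CrCl ≥ 70 mL/min.
Set (140 − 33) × 45.1 × 0.85 / (72 × SCr) = 70
SCr = (140 − 33) × 45.1 × 0.85 / (72 × 70) = 0.814 mg/dL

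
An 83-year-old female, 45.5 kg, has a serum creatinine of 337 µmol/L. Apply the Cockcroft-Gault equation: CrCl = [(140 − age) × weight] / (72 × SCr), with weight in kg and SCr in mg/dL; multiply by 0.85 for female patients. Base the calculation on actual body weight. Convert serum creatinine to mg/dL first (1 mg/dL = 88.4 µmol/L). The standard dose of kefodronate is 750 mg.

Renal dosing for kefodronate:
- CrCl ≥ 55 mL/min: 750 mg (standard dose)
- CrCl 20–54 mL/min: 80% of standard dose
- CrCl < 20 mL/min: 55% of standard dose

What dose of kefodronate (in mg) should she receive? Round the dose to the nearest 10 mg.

410 mg

SCr = 337 / 88.4 = 3.812 mg/dL
CrCl = (140 − 83) × 45.5 / (72 × 3.812) × 0.85 = 2593.5 / 274.46 × 0.85 ≈ 8.0 mL/min
CrCl ≈ 8 mL/min → bracket < 20 mL/min.
55% of 750 mg = 412.5 mg → 410 mg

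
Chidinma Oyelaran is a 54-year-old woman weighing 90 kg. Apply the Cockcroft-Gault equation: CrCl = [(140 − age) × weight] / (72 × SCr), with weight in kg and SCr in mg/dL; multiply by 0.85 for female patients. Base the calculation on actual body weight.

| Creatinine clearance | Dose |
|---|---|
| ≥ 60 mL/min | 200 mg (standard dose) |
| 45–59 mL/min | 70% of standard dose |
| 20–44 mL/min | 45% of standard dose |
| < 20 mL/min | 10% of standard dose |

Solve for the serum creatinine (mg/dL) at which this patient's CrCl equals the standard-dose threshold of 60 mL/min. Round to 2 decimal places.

1.52 mg/dL

Standard dose requires CrCl ≥ 60 mL/min.
Set (140 − 54) × 90 × 0.85 / (72 × SCr) = 60
SCr = (140 − 54) × 90 × 0.85 / (72 × 60) = 1.523 mg/dL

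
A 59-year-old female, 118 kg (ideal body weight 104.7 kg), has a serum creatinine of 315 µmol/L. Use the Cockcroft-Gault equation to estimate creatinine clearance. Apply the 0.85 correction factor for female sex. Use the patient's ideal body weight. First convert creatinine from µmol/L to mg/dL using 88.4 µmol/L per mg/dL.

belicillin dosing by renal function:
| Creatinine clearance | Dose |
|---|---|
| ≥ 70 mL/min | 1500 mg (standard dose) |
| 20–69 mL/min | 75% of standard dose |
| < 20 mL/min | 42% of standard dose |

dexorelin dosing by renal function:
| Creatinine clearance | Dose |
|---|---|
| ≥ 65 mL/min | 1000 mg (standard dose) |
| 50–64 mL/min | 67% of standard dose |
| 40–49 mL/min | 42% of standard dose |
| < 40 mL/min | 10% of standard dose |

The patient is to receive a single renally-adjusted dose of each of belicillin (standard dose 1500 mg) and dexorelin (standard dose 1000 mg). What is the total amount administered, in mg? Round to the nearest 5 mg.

SCr = 315 / 88.4 = 3.563 mg/dL
CrCl = (140 − 59) × 104.7 / (72 × 3.563) × 0.85 = 8480.7 / 256.54 × 0.85 ≈ 28.1 mL/min
CrCl ≈ 28 mL/min.
belicillin: 20–69 mL/min → 75% of 1500 mg = 1125 mg.
dexorelin: < 40 mL/min → 10% of 1000 mg = 100 mg.
Total = 1125 + 100 = 1225 mg.

1225 mg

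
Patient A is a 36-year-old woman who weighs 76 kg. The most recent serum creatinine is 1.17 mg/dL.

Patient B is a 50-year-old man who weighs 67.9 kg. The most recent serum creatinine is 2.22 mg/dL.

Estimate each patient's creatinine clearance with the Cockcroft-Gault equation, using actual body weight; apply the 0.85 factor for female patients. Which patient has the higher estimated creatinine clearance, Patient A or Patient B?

Patient A: CrCl = (140 − 36) × 76 / (72 × 1.17) × 0.85 = 7904.0 / 84.24 × 0.85 ≈ 79.8 mL/min
Patient B: CrCl = (140 − 50) × 67.9 / (72 × 2.22) = 6111.0 / 159.84 ≈ 38.2 mL/min
79.8 vs 38.2 mL/min → Patient A is higher.

Patient A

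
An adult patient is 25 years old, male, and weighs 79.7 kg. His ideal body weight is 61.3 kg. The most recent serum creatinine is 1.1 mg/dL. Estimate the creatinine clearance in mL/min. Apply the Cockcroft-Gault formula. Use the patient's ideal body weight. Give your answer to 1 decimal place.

CrCl = (140 − 25) × 61.3 / (72 × 1.1) = 7049.5 / 79.20 ≈ 89.0 mL/min

89.0 mL/min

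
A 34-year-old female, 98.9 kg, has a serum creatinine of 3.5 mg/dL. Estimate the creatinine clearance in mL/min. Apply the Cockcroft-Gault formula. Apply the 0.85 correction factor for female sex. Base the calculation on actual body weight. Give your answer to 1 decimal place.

CrCl = (140 − 34) × 98.9 / (72 × 3.5) × 0.85 = 10483.4 / 252.00 × 0.85 ≈ 35.4 mL/min

35.4 mL/min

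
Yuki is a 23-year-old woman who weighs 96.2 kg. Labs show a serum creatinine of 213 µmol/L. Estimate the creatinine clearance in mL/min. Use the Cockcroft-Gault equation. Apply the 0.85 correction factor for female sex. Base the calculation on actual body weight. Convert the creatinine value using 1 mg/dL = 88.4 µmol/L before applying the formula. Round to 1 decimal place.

55.1 mL/min

SCr = 213 / 88.4 = 2.41 mg/dL
CrCl = (140 − 23) × 96.2 / (72 × 2.41) × 0.85 = 11255.4 / 173.52 × 0.85 ≈ 55.1 mL/min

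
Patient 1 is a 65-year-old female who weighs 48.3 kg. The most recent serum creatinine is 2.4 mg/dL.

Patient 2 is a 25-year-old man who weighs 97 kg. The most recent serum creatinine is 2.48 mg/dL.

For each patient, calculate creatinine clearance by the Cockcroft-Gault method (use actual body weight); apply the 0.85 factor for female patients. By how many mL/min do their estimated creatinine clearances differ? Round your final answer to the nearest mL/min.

45 mL/min

Patient 1: CrCl = (140 − 65) × 48.3 / (72 × 2.4) × 0.85 = 3622.5 / 172.80 × 0.85 ≈ 17.8 mL/min
Patient 2: CrCl = (140 − 25) × 97 / (72 × 2.48) = 11155.0 / 178.56 ≈ 62.5 mL/min
|17.8 − 62.5| = 44.7 mL/min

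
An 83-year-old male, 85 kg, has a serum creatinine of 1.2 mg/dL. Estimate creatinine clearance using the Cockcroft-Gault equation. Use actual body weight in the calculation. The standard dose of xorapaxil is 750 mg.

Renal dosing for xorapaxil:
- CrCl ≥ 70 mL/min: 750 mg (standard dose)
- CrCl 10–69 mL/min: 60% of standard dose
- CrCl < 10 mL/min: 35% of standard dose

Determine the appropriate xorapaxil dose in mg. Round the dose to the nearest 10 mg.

450 mg

CrCl = (140 − 83) × 85 / (72 × 1.2) = 4845.0 / 86.40 ≈ 56.1 mL/min
CrCl ≈ 56 mL/min → bracket 10–69 mL/min.
60% of 750 mg = 450 mg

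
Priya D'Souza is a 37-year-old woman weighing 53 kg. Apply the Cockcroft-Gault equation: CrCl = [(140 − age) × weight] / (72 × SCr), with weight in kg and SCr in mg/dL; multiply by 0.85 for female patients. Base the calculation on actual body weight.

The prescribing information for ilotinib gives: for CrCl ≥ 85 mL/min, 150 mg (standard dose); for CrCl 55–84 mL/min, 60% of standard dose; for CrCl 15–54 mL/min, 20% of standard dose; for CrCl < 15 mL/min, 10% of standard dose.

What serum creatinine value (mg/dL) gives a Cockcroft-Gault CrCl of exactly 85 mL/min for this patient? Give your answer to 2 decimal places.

Standard dose requires CrCl ≥ 85 mL/min.
Set (140 − 37) × 53 × 0.85 / (72 × SCr) = 85
SCr = (140 − 37) × 53 × 0.85 / (72 × 85) = 0.758 mg/dL

0.76 mg/dL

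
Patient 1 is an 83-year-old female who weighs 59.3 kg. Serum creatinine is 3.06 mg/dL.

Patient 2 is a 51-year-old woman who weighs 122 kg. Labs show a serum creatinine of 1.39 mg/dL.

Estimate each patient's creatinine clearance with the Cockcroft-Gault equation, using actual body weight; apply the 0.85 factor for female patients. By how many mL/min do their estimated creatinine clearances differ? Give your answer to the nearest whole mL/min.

Patient 1: CrCl = (140 − 83) × 59.3 / (72 × 3.06) × 0.85 = 3380.1 / 220.32 × 0.85 ≈ 13.0 mL/min
Patient 2: CrCl = (140 − 51) × 122 / (72 × 1.39) × 0.85 = 10858.0 / 100.08 × 0.85 ≈ 92.2 mL/min
|13.0 − 92.2| = 79.2 mL/min

79 mL/min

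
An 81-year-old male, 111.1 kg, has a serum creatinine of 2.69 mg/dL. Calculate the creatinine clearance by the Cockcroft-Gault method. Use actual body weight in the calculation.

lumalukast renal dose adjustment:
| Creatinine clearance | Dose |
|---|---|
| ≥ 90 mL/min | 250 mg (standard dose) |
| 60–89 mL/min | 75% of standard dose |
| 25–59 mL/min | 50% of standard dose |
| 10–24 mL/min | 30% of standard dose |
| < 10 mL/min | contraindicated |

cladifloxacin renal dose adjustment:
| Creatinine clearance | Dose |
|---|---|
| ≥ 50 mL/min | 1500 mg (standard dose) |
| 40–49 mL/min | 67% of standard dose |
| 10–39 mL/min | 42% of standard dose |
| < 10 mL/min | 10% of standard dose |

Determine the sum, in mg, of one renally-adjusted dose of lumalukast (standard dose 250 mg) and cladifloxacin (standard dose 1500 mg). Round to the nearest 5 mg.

755 mg

CrCl = (140 − 81) × 111.1 / (72 × 2.69) = 6554.9 / 193.68 ≈ 33.8 mL/min
CrCl ≈ 34 mL/min.
lumalukast: 25–59 mL/min → 50% of 250 mg = 125 mg.
cladifloxacin: 10–39 mL/min → 42% of 1500 mg = 630 mg.
Total = 125 + 630 = 755 mg.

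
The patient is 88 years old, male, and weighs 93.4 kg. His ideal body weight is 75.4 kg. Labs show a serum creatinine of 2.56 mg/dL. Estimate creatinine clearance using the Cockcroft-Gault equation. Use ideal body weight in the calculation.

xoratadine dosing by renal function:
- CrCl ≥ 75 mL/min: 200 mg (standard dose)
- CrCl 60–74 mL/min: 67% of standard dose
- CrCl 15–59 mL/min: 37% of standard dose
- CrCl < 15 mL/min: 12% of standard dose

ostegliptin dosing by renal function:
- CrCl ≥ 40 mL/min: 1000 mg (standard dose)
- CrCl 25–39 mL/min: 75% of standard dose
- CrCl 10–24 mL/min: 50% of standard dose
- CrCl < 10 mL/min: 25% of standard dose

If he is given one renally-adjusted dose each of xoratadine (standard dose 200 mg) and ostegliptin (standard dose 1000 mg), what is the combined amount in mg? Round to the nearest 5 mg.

CrCl = (140 − 88) × 75.4 / (72 × 2.56) = 3920.8 / 184.32 ≈ 21.3 mL/min
CrCl ≈ 21 mL/min.
xoratadine: 15–59 mL/min → 37% of 200 mg = 74 mg.
ostegliptin: 10–24 mL/min → 50% of 1000 mg = 500 mg.
Total = 74 + 500 = 574 mg.

575 mg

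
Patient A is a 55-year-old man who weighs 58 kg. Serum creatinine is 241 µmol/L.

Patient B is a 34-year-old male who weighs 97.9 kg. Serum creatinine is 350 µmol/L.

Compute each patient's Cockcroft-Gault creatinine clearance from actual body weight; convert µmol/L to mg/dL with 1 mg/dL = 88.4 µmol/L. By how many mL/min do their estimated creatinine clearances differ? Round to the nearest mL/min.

Patient A: SCr = 241 / 88.4 = 2.726 mg/dL
Patient A: CrCl = (140 − 55) × 58 / (72 × 2.726) = 4930.0 / 196.27 ≈ 25.1 mL/min
Patient B: SCr = 350 / 88.4 = 3.959 mg/dL
Patient B: CrCl = (140 − 34) × 97.9 / (72 × 3.959) = 10377.4 / 285.05 ≈ 36.4 mL/min
|25.1 − 36.4| = 11.3 mL/min

11 mL/min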